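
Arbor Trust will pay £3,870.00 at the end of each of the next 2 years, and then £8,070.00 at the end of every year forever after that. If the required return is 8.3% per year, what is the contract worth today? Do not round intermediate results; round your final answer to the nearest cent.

PV of 2-year annuity: £3,870.00 × [1 − (1+0.083)^−2] / 0.083 = 6872.95217
Perpetuity value at year 2: £8,070.00 / 0.083 = 97228.91566
PV of perpetuity: 97228.91566 / (1+0.083)^2 = 82896.94563
Total PV = 6872.95217 + 82896.94563 = 89769.89780

£89769.90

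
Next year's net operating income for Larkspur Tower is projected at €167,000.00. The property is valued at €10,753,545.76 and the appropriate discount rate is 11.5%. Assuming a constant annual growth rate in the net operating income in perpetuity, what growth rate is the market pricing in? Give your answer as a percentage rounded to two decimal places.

9.95%

P = D₁/(r−g) ⇒ g = r − D₁/P = 0.115 − €167,000.00/€10,753,545.76 = 0.099470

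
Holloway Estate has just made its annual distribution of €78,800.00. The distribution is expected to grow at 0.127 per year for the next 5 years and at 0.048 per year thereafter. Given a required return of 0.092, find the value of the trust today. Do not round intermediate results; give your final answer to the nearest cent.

D_1 = 88807.60000
D_2 = 100086.16520
D_3 = 112797.10818
D_4 = 127122.34092
D_5 = 143266.87822
Terminal value at year 5: TV = D_5×(1+g_2)/(r−g_2) = 150143.68837/0.044 = 3412356.55387
P_0 = D_1/(1+r)^1 + D_2/(1+r)^2 + D_3/(1+r)^3 + D_4/(1+r)^4 + D_5/(1+r)^5 + TV/(1+r)^5
    = 81325.64103 + 83932.23208 + 86622.36773 + 89398.72567 + 92264.06944 + 2197562.38119 = 2631105.41713

€2631105.42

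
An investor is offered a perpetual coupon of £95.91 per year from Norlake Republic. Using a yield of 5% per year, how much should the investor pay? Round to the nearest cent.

Level perpetuity: PV = C / r = £95.91 / 0.05 = £1,918.20

£1918.20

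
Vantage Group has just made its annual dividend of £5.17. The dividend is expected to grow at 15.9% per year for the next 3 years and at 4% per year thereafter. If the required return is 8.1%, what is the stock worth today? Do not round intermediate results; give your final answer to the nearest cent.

£179.48

D_1 = 5.99203
D_2 = 6.94476
D_3 = 8.04898
Terminal value at year 3: TV = D_3×(1+g_2)/(r−g_2) = 8.37094/0.041 = 204.16925
P_0 = D_1/(1+r)^1 + D_2/(1+r)^2 + D_3/(1+r)^3 + TV/(1+r)^3
    = 5.54304 + 5.94300 + 6.37182 + 161.62675 = 179.48463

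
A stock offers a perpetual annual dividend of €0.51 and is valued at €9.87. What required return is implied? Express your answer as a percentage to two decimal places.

P = C/r ⇒ r = C/P = €0.51/€9.87 = 0.051672

5.17%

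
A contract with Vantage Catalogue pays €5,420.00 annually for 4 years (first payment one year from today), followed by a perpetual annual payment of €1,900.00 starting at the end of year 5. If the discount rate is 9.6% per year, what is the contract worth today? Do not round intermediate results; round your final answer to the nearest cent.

€31046.90

PV of 4-year annuity: €5,420.00 × [1 − (1+0.096)^−4] / 0.096 = 17330.49667
Perpetuity value at year 4: €1,900.00 / 0.096 = 19791.66667
PV of perpetuity: 19791.66667 / (1+0.096)^4 = 13716.40031
Total PV = 17330.49667 + 13716.40031 = 31046.89697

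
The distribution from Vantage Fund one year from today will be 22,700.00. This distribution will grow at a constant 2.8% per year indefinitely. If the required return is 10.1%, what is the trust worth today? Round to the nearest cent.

Growing perpetuity: P = D₁ / (r − g) = 22,700.0000 / (0.101 − 0.028) = 310,958.90

310958.90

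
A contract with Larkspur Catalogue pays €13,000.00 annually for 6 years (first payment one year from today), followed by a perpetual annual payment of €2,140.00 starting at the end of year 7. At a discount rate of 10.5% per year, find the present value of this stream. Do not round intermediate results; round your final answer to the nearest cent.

PV of 6-year annuity: €13,000.00 × [1 − (1+0.105)^−6] / 0.105 = 55798.33204
Perpetuity value at year 6: €2,140.00 / 0.105 = 20380.95238
PV of perpetuity: 20380.95238 / (1+0.105)^6 = 11195.68849
Total PV = 55798.33204 + 11195.68849 = 66994.02053

€66994.02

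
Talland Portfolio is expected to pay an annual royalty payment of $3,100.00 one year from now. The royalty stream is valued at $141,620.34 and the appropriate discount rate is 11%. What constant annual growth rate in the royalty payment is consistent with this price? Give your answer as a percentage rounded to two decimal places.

P = D₁/(r−g) ⇒ g = r − D₁/P = 0.11 − $3,100.00/$141,620.34 = 0.088110

8.81%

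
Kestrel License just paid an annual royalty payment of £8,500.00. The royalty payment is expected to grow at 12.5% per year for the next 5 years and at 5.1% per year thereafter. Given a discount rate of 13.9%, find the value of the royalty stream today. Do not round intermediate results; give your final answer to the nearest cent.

£136387.85

D_1 = 9562.50000
D_2 = 10757.81250
D_3 = 12102.53906
D_4 = 13615.35645
D_5 = 15317.27600
Terminal value at year 5: TV = D_5×(1+g_2)/(r−g_2) = 16098.45708/0.088 = 182937.01224
P_0 = D_1/(1+r)^1 + D_2/(1+r)^2 + D_3/(1+r)^3 + D_4/(1+r)^4 + D_5/(1+r)^5 + TV/(1+r)^5
    = 8395.52239 + 8292.32896 + 8190.40393 + 8089.73172 + 7990.29691 + 95429.56879 = 136387.85271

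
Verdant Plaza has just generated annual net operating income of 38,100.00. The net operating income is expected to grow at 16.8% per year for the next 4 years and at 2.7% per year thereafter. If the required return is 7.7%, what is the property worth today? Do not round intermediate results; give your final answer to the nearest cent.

D_1 = 44500.80000
D_2 = 51976.93440
D_3 = 60709.05938
D_4 = 70908.18135
Terminal value at year 4: TV = D_4×(1+g_2)/(r−g_2) = 72822.70225/0.05 = 1456454.04503
P_0 = D_1/(1+r)^1 + D_2/(1+r)^2 + D_3/(1+r)^3 + D_4/(1+r)^4 + TV/(1+r)^4
    = 41319.22006 + 44810.44478 + 48596.65692 + 52702.78113 + 1082515.12445 = 1269944.22734

1269944.23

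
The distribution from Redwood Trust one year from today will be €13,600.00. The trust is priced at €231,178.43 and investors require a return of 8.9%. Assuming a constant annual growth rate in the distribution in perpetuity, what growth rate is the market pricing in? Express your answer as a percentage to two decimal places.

3.02%

P = D₁/(r−g) ⇒ g = r − D₁/P = 0.089 − €13,600.00/€231,178.43 = 0.030171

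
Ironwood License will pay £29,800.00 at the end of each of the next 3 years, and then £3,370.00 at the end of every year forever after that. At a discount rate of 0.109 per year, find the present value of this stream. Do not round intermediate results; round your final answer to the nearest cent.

£95617.31

PV of 3-year annuity: £29,800.00 × [1 − (1+0.109)^−3] / 0.109 = 72949.54146
Perpetuity value at year 3: £3,370.00 / 0.109 = 30917.43119
PV of perpetuity: 30917.43119 / (1+0.109)^3 = 22667.76828
Total PV = 72949.54146 + 22667.76828 = 95617.30975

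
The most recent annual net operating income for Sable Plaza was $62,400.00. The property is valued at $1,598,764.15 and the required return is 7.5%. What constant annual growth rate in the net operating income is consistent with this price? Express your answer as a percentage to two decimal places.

3.46%

P = D₀(1+g)/(r−g) ⇒ P(r−g) = D₀(1+g) ⇒ g(P+D₀) = P·r − D₀
g = (P·r − D₀)/(P + D₀) = ($1,598,764.15×0.075 − $62,400.00) / ($1,598,764.15 + $62,400.00) = 0.034619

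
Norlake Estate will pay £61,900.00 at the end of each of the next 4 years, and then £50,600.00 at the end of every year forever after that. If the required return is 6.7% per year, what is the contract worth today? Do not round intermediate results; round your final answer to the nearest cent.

PV of 4-year annuity: £61,900.00 × [1 − (1+0.067)^−4] / 0.067 = 211096.22581
Perpetuity value at year 4: £50,600.00 / 0.067 = 755223.88060
PV of perpetuity: 755223.88060 / (1+0.067)^4 = 582663.79941
Total PV = 211096.22581 + 582663.79941 = 793760.02521

£793760.03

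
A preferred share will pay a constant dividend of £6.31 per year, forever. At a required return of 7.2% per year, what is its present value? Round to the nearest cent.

£87.64

Level perpetuity: PV = C / r = £6.31 / 0.072 = £87.64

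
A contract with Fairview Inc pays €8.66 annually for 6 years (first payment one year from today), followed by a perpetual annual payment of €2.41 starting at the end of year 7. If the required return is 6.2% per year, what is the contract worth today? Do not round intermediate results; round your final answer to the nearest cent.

PV of 6-year annuity: €8.66 × [1 − (1+0.062)^−6] / 0.062 = 42.31775
Perpetuity value at year 6: €2.41 / 0.062 = 38.87097
PV of perpetuity: 38.87097 / (1+0.062)^6 = 27.09432
Total PV = 42.31775 + 27.09432 = 69.41207

€69.41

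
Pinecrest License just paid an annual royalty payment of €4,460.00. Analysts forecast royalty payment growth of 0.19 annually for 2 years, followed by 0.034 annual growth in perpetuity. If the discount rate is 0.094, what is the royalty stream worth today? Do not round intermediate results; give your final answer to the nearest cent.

D_1 = 5307.40000
D_2 = 6315.80600
Terminal value at year 2: TV = D_2×(1+g_2)/(r−g_2) = 6530.54340/0.06 = 108842.39007
P_0 = D_1/(1+r)^1 + D_2/(1+r)^2 + TV/(1+r)^2
    = 4851.37112 + 5277.08558 + 90941.77487 = 101070.23157

€101070.23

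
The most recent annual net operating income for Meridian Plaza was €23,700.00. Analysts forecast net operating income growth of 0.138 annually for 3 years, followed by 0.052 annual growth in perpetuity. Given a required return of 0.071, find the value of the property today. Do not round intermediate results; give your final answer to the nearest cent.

€1654605.05

D_1 = 26970.60000
D_2 = 30692.54280
D_3 = 34928.11371
Terminal value at year 3: TV = D_3×(1+g_2)/(r−g_2) = 36744.37562/0.019 = 1933914.50627
P_0 = D_1/(1+r)^1 + D_2/(1+r)^2 + D_3/(1+r)^3 + TV/(1+r)^3
    = 25182.63305 + 26758.01719 + 28431.95478 + 1574232.44346 = 1654605.04849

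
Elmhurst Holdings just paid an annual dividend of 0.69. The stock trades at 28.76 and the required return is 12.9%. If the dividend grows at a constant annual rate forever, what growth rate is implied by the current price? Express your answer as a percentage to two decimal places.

P = D₀(1+g)/(r−g) ⇒ P(r−g) = D₀(1+g) ⇒ g(P+D₀) = P·r − D₀
g = (P·r − D₀)/(P + D₀) = (28.76×0.129 − 0.69) / (28.76 + 0.69) = 0.102548

10.25%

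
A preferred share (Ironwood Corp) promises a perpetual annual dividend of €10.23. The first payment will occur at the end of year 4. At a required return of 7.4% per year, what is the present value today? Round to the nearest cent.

Value at end of year 3: C / r = €10.23 / 0.074 = €138.2432
Discount to today: PV = €138.2432 / (1 + 0.074)^3 = €138.2432 / 1.238833 = €111.59

€111.59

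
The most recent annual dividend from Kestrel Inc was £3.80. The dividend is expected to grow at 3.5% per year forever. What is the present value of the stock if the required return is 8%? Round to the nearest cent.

£87.40

D₁ = D₀ × (1 + g) = £3.80 × 1.035 = £3.9330
Growing perpetuity: P = D₁ / (r − g) = £3.9330 / (0.08 − 0.035) = £87.40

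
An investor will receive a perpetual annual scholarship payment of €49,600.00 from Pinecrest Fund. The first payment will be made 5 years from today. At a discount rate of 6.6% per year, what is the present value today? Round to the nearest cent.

€581981.16

Value at end of year 4: C / r = €49,600.00 / 0.066 = €751,515.1515
Discount to today: PV = €751,515.1515 / (1 + 0.066)^4 = €751,515.1515 / 1.291305 = €581,981.16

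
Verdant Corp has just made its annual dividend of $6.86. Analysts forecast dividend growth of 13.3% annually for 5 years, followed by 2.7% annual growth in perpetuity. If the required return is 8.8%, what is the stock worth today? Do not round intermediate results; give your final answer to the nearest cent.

$180.24

D_1 = 7.77238
D_2 = 8.80611
D_3 = 9.97732
D_4 = 11.30430
D_5 = 12.80777
Terminal value at year 5: TV = D_5×(1+g_2)/(r−g_2) = 13.15358/0.061 = 215.63253
P_0 = D_1/(1+r)^1 + D_2/(1+r)^2 + D_3/(1+r)^3 + D_4/(1+r)^4 + D_5/(1+r)^5 + TV/(1+r)^5
    = 7.14373 + 7.43920 + 7.74689 + 8.06730 + 8.40097 + 141.43920 = 180.23728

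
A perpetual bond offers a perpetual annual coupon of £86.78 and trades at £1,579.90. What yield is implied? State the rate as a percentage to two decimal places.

5.49%

P = C/r ⇒ r = C/P = £86.78/£1,579.90 = 0.054928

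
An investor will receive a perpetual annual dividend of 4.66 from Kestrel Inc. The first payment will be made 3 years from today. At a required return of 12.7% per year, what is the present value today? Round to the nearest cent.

Value at end of year 2: C / r = 4.66 / 0.127 = 36.6929
Discount to today: PV = 36.6929 / (1 + 0.127)^2 = 36.6929 / 1.270129 = 28.89

28.89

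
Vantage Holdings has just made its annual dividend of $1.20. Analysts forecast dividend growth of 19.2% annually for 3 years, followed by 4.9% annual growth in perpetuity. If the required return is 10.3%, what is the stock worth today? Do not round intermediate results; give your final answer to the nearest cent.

D_1 = 1.43040
D_2 = 1.70504
D_3 = 2.03240
Terminal value at year 3: TV = D_3×(1+g_2)/(r−g_2) = 2.13199/0.054 = 39.48133
P_0 = D_1/(1+r)^1 + D_2/(1+r)^2 + D_3/(1+r)^3 + TV/(1+r)^3
    = 1.29683 + 1.40147 + 1.51455 + 29.42153 = 33.63437

$33.63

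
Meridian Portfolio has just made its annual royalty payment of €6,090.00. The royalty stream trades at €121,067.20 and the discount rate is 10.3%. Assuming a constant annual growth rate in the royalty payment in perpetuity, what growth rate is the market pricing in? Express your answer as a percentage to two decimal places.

5.02%

P = D₀(1+g)/(r−g) ⇒ P(r−g) = D₀(1+g) ⇒ g(P+D₀) = P·r − D₀
g = (P·r − D₀)/(P + D₀) = (€121,067.20×0.103 − €6,090.00) / (€121,067.20 + €6,090.00) = 0.050173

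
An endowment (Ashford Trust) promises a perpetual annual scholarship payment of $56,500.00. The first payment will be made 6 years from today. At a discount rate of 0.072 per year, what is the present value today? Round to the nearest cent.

Value at end of year 5: C / r = $56,500.00 / 0.072 = $784,722.2222
Discount to today: PV = $784,722.2222 / (1 + 0.072)^5 = $784,722.2222 / 1.415709 = $554,296.36

$554296.36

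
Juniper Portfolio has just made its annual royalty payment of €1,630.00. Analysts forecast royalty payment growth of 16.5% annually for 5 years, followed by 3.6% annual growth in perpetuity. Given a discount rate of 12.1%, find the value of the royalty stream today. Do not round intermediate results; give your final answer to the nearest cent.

€33245.48

D_1 = 1898.95000
D_2 = 2212.27675
D_3 = 2577.30241
D_4 = 3002.55731
D_5 = 3497.97927
Terminal value at year 5: TV = D_5×(1+g_2)/(r−g_2) = 3623.90652/0.085 = 42634.19438
P_0 = D_1/(1+r)^1 + D_2/(1+r)^2 + D_3/(1+r)^3 + D_4/(1+r)^4 + D_5/(1+r)^5 + TV/(1+r)^5
    = 1693.97859 + 1760.46838 + 1829.56795 + 1901.37971 + 1976.01014 + 24084.07650 = 33245.48126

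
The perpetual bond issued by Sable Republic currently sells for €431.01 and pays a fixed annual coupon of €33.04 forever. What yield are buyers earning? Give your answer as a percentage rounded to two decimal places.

7.67%

P = C/r ⇒ r = C/P = €33.04/€431.01 = 0.076657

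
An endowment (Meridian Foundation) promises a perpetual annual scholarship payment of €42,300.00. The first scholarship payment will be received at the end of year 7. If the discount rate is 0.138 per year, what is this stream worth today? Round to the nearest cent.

€141126.22

Value at end of year 6: C / r = €42,300.00 / 0.138 = €306,521.7391
Discount to today: PV = €306,521.7391 / (1 + 0.138)^6 = €306,521.7391 / 2.171969 = €141,126.22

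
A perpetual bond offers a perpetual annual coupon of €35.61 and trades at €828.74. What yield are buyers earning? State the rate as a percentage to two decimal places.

P = C/r ⇒ r = C/P = €35.61/€828.74 = 0.042969

4.30%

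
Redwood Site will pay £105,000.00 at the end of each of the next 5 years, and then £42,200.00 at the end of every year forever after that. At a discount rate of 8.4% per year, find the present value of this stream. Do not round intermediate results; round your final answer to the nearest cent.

PV of 5-year annuity: £105,000.00 × [1 − (1+0.084)^−5] / 0.084 = 414851.69888
Perpetuity value at year 5: £42,200.00 / 0.084 = 502380.95238
PV of perpetuity: 502380.95238 / (1+0.084)^5 = 335650.07912
Total PV = 414851.69888 + 335650.07912 = 750501.77800

£750501.78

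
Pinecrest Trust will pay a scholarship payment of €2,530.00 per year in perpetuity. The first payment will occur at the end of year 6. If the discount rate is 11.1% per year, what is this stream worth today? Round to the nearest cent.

€13465.65

Value at end of year 5: C / r = €2,530.00 / 0.111 = €22,792.7928
Discount to today: PV = €22,792.7928 / (1 + 0.111)^5 = €22,792.7928 / 1.692662 = €13,465.65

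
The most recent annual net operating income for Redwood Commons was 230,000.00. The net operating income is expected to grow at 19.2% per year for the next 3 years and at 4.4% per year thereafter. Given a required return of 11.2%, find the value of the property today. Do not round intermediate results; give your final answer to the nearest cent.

D_1 = 274160.00000
D_2 = 326798.72000
D_3 = 389544.07424
Terminal value at year 3: TV = D_3×(1+g_2)/(r−g_2) = 406684.01351/0.068 = 5980647.25745
P_0 = D_1/(1+r)^1 + D_2/(1+r)^2 + D_3/(1+r)^3 + TV/(1+r)^3
    = 246546.76259 + 264283.93975 + 283297.17283 + 4349444.82993 = 5143572.70510

5143572.71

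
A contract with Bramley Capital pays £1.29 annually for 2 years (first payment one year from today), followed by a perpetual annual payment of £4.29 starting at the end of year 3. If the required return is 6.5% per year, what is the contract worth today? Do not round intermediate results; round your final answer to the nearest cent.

£60.54

PV of 2-year annuity: £1.29 × [1 − (1+0.065)^−2] / 0.065 = 2.34861
Perpetuity value at year 2: £4.29 / 0.065 = 66.00000
PV of perpetuity: 66.00000 / (1+0.065)^2 = 58.18951
Total PV = 2.34861 + 58.18951 = 60.53812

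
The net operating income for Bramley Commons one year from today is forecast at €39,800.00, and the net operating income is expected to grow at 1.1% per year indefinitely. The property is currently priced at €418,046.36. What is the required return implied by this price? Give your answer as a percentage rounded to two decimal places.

10.62%

P = D₁/(r − g) ⇒ r = D₁/P + g = €39,800.0000/€418,046.36 + 0.011 = 0.095205 + 0.011 = 0.106205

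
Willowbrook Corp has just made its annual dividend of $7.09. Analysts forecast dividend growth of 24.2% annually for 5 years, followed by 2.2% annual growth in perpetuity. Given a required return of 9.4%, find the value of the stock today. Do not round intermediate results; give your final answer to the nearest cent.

D_1 = 8.80578
D_2 = 10.93678
D_3 = 13.58348
D_4 = 16.87068
D_5 = 20.95339
Terminal value at year 5: TV = D_5×(1+g_2)/(r−g_2) = 21.41436/0.072 = 297.42167
P_0 = D_1/(1+r)^1 + D_2/(1+r)^2 + D_3/(1+r)^3 + D_4/(1+r)^4 + D_5/(1+r)^5 + TV/(1+r)^5
    = 8.04916 + 9.13808 + 10.37431 + 11.77778 + 13.37111 + 189.79554 = 242.50597

$242.51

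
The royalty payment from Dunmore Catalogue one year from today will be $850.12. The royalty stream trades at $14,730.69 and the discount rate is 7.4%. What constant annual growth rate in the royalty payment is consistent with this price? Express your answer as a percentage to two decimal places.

P = D₁/(r−g) ⇒ g = r − D₁/P = 0.074 − $850.12/$14,730.69 = 0.016289

1.63%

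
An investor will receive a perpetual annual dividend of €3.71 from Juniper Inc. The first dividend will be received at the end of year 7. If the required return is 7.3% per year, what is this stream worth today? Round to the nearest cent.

Value at end of year 6: C / r = €3.71 / 0.073 = €50.8219
Discount to today: PV = €50.8219 / (1 + 0.073)^6 = €50.8219 / 1.526154 = €33.30

€33.30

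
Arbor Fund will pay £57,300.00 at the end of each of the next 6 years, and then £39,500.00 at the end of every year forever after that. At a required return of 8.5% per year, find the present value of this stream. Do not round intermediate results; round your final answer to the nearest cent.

£545759.73

PV of 6-year annuity: £57,300.00 × [1 − (1+0.085)^−6] / 0.085 = 260920.54482
Perpetuity value at year 6: £39,500.00 / 0.085 = 464705.88235
PV of perpetuity: 464705.88235 / (1+0.085)^6 = 284839.18916
Total PV = 260920.54482 + 284839.18916 = 545759.73397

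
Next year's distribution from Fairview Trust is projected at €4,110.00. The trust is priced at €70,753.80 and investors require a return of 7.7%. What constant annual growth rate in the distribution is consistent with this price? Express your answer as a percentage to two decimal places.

P = D₁/(r−g) ⇒ g = r − D₁/P = 0.077 − €4,110.00/€70,753.80 = 0.018911

1.89%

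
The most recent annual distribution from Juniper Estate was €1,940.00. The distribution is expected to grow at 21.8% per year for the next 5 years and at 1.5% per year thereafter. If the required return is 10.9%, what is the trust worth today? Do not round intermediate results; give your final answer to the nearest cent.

D_1 = 2362.92000
D_2 = 2878.03656
D_3 = 3505.44853
D_4 = 4269.63631
D_5 = 5200.41703
Terminal value at year 5: TV = D_5×(1+g_2)/(r−g_2) = 5278.42328/0.094 = 56153.43915
P_0 = D_1/(1+r)^1 + D_2/(1+r)^2 + D_3/(1+r)^3 + D_4/(1+r)^4 + D_5/(1+r)^5 + TV/(1+r)^5
    = 2130.67628 + 2340.09352 + 2570.09370 + 2822.69984 + 3100.13382 + 33474.84921 = 46438.54637

€46438.55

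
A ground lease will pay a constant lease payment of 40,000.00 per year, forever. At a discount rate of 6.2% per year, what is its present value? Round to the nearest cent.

Level perpetuity: PV = C / r = 40,000.00 / 0.062 = 645,161.29

645161.29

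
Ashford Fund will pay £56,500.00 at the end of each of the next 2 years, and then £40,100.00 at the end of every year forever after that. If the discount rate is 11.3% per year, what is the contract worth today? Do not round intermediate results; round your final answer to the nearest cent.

PV of 2-year annuity: £56,500.00 × [1 − (1+0.113)^−2] / 0.113 = 96373.49659
Perpetuity value at year 2: £40,100.00 / 0.113 = 354867.25664
PV of perpetuity: 354867.25664 / (1+0.113)^2 = 286467.65994
Total PV = 96373.49659 + 286467.65994 = 382841.15653

£382841.16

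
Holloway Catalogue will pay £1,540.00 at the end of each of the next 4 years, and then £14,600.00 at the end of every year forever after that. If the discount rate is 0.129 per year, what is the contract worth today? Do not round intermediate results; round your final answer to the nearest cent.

£74250.85

PV of 4-year annuity: £1,540.00 × [1 − (1+0.129)^−4] / 0.129 = 4590.21975
Perpetuity value at year 4: £14,600.00 / 0.129 = 113178.29457
PV of perpetuity: 113178.29457 / (1+0.129)^4 = 69660.62678
Total PV = 4590.21975 + 69660.62678 = 74250.84654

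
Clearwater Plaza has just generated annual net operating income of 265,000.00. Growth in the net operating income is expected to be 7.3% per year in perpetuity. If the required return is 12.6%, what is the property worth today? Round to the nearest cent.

D₁ = D₀ × (1 + g) = 265,000.00 × 1.073 = 284,345.0000
Growing perpetuity: P = D₁ / (r − g) = 284,345.0000 / (0.126 − 0.073) = 5,365,000.00

5365000.00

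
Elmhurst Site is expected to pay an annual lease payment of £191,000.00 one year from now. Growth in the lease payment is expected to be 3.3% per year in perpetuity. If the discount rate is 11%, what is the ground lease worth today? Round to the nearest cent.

Growing perpetuity: P = D₁ / (r − g) = £191,000.0000 / (0.11 − 0.033) = £2,480,519.48

£2480519.48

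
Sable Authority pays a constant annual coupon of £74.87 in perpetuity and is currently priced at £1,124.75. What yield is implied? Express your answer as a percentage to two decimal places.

P = C/r ⇒ r = C/P = £74.87/£1,124.75 = 0.066566

6.66%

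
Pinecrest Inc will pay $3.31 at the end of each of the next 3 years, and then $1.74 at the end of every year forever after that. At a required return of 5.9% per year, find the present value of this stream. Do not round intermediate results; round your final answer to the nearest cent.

$33.70

PV of 3-year annuity: $3.31 × [1 − (1+0.059)^−3] / 0.059 = 8.86406
Perpetuity value at year 3: $1.74 / 0.059 = 29.49153
PV of perpetuity: 29.49153 / (1+0.059)^3 = 24.83187
Total PV = 8.86406 + 24.83187 = 33.69593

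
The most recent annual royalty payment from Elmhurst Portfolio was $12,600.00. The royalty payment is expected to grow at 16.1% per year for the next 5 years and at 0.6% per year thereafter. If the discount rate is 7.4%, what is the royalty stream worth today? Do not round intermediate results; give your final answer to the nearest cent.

$355236.29

D_1 = 14628.60000
D_2 = 16983.80460
D_3 = 19718.19714
D_4 = 22892.82688
D_5 = 26578.57201
Terminal value at year 5: TV = D_5×(1+g_2)/(r−g_2) = 26738.04344/0.068 = 393206.52118
P_0 = D_1/(1+r)^1 + D_2/(1+r)^2 + D_3/(1+r)^3 + D_4/(1+r)^4 + D_5/(1+r)^5 + TV/(1+r)^5
    = 13620.67039 + 14724.02079 + 15916.74873 + 17206.09429 + 18599.88406 + 275168.87293 = 355236.29119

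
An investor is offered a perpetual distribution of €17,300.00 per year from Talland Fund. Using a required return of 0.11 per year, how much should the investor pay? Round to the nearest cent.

€157272.73

Level perpetuity: PV = C / r = €17,300.00 / 0.11 = €157,272.73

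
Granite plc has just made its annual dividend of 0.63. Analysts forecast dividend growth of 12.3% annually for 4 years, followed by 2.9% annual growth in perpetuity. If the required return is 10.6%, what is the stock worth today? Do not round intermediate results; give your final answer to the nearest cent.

11.57

D_1 = 0.70749
D_2 = 0.79451
D_3 = 0.89224
D_4 = 1.00198
Terminal value at year 4: TV = D_4×(1+g_2)/(r−g_2) = 1.03104/0.077 = 13.39011
P_0 = D_1/(1+r)^1 + D_2/(1+r)^2 + D_3/(1+r)^3 + D_4/(1+r)^4 + TV/(1+r)^4
    = 0.63968 + 0.64952 + 0.65950 + 0.66964 + 8.94878 = 11.56711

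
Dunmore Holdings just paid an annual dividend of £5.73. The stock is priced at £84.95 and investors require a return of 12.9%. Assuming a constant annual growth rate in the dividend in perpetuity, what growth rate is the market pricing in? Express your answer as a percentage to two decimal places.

5.77%

P = D₀(1+g)/(r−g) ⇒ P(r−g) = D₀(1+g) ⇒ g(P+D₀) = P·r − D₀
g = (P·r − D₀)/(P + D₀) = (£84.95×0.129 − £5.73) / (£84.95 + £5.73) = 0.057659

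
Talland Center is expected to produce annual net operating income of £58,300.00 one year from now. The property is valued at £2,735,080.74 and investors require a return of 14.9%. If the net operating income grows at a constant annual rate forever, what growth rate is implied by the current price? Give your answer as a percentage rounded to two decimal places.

12.77%

P = D₁/(r−g) ⇒ g = r − D₁/P = 0.149 − £58,300.00/£2,735,080.74 = 0.127684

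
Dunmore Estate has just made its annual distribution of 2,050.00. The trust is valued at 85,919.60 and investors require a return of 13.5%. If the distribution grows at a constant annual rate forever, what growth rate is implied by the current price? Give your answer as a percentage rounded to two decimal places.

10.86%

P = D₀(1+g)/(r−g) ⇒ P(r−g) = D₀(1+g) ⇒ g(P+D₀) = P·r − D₀
g = (P·r − D₀)/(P + D₀) = (85,919.60×0.135 − 2,050.00) / (85,919.60 + 2,050.00) = 0.108551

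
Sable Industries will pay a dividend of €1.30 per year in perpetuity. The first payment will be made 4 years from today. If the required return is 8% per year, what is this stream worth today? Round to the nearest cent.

€12.90

Value at end of year 3: C / r = €1.30 / 0.08 = €16.2500
Discount to today: PV = €16.2500 / (1 + 0.08)^3 = €16.2500 / 1.259712 = €12.90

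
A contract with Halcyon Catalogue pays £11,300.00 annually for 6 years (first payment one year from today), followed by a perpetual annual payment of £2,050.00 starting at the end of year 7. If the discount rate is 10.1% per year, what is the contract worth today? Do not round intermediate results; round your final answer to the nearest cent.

£60465.41

PV of 6-year annuity: £11,300.00 × [1 − (1+0.101)^−6] / 0.101 = 49070.55719
Perpetuity value at year 6: £2,050.00 / 0.101 = 20297.02970
PV of perpetuity: 20297.02970 / (1+0.101)^6 = 11394.84897
Total PV = 49070.55719 + 11394.84897 = 60465.40617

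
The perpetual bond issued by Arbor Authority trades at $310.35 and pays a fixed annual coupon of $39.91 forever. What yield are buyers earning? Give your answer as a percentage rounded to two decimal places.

P = C/r ⇒ r = C/P = $39.91/$310.35 = 0.128597

12.86%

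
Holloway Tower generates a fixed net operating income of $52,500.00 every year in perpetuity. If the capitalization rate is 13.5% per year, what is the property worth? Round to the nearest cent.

$388888.89

Level perpetuity: PV = C / r = $52,500.00 / 0.135 = $388,888.89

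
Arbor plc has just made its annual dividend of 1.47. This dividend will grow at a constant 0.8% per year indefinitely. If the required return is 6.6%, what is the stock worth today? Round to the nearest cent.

25.55

D₁ = D₀ × (1 + g) = 1.47 × 1.008 = 1.4818
Growing perpetuity: P = D₁ / (r − g) = 1.4818 / (0.066 − 0.008) = 25.55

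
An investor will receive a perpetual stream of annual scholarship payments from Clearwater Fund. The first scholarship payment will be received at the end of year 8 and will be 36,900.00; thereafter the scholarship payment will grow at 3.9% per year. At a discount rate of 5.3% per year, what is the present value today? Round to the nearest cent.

Value at end of year 7: C₁ / (r − g) = 36,900.00 / (0.053 − 0.039) = 2,635,714.2857
Discount to today: PV = 2,635,714.2857 / (1 + 0.053)^7 = 2,635,714.2857 / 1.435485 = 1,836,114.38

1836114.38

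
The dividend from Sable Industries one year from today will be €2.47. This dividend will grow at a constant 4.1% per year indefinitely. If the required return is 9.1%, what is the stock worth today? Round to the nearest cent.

Growing perpetuity: P = D₁ / (r − g) = €2.4700 / (0.091 − 0.041) = €49.40

€49.40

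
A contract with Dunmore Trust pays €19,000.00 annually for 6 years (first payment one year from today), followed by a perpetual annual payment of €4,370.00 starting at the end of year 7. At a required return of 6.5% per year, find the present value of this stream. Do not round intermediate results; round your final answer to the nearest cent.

PV of 6-year annuity: €19,000.00 × [1 − (1+0.065)^−6] / 0.065 = 91979.25758
Perpetuity value at year 6: €4,370.00 / 0.065 = 67230.76923
PV of perpetuity: 67230.76923 / (1+0.065)^6 = 46075.53999
Total PV = 91979.25758 + 46075.53999 = 138054.79757

€138054.80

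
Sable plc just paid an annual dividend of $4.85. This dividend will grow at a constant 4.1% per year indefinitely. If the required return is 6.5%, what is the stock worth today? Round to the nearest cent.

$210.37

D₁ = D₀ × (1 + g) = $4.85 × 1.041 = $5.0489
Growing perpetuity: P = D₁ / (r − g) = $5.0489 / (0.065 − 0.041) = $210.37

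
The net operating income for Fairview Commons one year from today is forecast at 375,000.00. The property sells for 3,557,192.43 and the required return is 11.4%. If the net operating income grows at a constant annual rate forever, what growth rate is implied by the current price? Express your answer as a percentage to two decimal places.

P = D₁/(r−g) ⇒ g = r − D₁/P = 0.114 − 375,000.00/3,557,192.43 = 0.008580

0.86%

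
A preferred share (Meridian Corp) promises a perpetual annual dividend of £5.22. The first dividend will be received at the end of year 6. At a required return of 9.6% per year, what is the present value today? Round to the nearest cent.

Value at end of year 5: C / r = £5.22 / 0.096 = £54.3750
Discount to today: PV = £54.3750 / (1 + 0.096)^5 = £54.3750 / 1.581440 = £34.38

£34.38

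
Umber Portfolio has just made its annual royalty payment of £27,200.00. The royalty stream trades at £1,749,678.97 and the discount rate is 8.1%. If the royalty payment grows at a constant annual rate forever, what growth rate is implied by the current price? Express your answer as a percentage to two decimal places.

6.45%

P = D₀(1+g)/(r−g) ⇒ P(r−g) = D₀(1+g) ⇒ g(P+D₀) = P·r − D₀
g = (P·r − D₀)/(P + D₀) = (£1,749,678.97×0.081 − £27,200.00) / (£1,749,678.97 + £27,200.00) = 0.064452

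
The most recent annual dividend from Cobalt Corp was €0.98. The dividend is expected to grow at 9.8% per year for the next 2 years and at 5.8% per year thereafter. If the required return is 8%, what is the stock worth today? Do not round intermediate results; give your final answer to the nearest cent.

€50.72

D_1 = 1.07604
D_2 = 1.18149
Terminal value at year 2: TV = D_2×(1+g_2)/(r−g_2) = 1.25002/0.022 = 56.81902
P_0 = D_1/(1+r)^1 + D_2/(1+r)^2 + TV/(1+r)^2
    = 0.99633 + 1.01294 + 48.71315 = 50.72242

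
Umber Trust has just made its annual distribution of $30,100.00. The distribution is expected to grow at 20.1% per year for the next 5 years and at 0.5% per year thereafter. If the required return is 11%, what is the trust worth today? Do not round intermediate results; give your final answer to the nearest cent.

$619029.94

D_1 = 36150.10000
D_2 = 43416.27010
D_3 = 52142.94039
D_4 = 62623.67141
D_5 = 75211.02936
Terminal value at year 5: TV = D_5×(1+g_2)/(r−g_2) = 75587.08451/0.105 = 719876.99532
P_0 = D_1/(1+r)^1 + D_2/(1+r)^2 + D_3/(1+r)^3 + D_4/(1+r)^4 + D_5/(1+r)^5 + TV/(1+r)^5
    = 32567.65766 + 35237.61878 + 38126.46861 + 41252.15207 + 44634.08526 + 427211.95891 = 619029.94129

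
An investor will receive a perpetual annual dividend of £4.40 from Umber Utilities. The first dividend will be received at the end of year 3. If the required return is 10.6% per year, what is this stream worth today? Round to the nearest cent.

£33.93

Value at end of year 2: C / r = £4.40 / 0.106 = £41.5094
Discount to today: PV = £41.5094 / (1 + 0.106)^2 = £41.5094 / 1.223236 = £33.93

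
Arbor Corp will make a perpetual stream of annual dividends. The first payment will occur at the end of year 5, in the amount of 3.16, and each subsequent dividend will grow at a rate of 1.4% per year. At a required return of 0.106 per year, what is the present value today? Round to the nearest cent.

Value at end of year 4: C₁ / (r − g) = 3.16 / (0.106 − 0.014) = 34.3478
Discount to today: PV = 34.3478 / (1 + 0.106)^4 = 34.3478 / 1.496306 = 22.96

22.96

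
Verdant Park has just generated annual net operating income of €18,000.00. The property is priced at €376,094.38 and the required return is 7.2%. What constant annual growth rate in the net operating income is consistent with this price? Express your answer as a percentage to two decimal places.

P = D₀(1+g)/(r−g) ⇒ P(r−g) = D₀(1+g) ⇒ g(P+D₀) = P·r − D₀
g = (P·r − D₀)/(P + D₀) = (€376,094.38×0.072 − €18,000.00) / (€376,094.38 + €18,000.00) = 0.023037

2.30%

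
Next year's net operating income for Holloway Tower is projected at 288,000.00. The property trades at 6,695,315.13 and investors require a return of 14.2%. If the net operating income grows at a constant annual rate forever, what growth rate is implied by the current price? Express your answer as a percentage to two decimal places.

P = D₁/(r−g) ⇒ g = r − D₁/P = 0.142 − 288,000.00/6,695,315.13 = 0.098985

9.90%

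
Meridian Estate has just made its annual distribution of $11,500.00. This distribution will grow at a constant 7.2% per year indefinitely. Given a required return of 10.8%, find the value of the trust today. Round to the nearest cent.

$342444.44

D₁ = D₀ × (1 + g) = $11,500.00 × 1.072 = $12,328.0000
Growing perpetuity: P = D₁ / (r − g) = $12,328.0000 / (0.108 − 0.072) = $342,444.44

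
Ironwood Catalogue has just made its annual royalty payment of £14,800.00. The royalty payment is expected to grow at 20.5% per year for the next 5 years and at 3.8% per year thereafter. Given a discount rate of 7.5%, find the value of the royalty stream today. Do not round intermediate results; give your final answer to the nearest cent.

£840355.27

D_1 = 17834.00000
D_2 = 21489.97000
D_3 = 25895.41385
D_4 = 31203.97369
D_5 = 37600.78830
Terminal value at year 5: TV = D_5×(1+g_2)/(r−g_2) = 39029.61825/0.037 = 1054854.54732
P_0 = D_1/(1+r)^1 + D_2/(1+r)^2 + D_3/(1+r)^3 + D_4/(1+r)^4 + D_5/(1+r)^5 + TV/(1+r)^5
    = 16589.76744 + 18595.97188 + 20844.78708 + 23365.55203 + 26191.15367 + 734768.04081 = 840355.27291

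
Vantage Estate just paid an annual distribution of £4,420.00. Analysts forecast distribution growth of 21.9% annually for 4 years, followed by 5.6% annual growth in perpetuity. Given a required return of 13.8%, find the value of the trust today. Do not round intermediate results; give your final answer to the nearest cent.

D_1 = 5387.98000
D_2 = 6567.94762
D_3 = 8006.32815
D_4 = 9759.71401
Terminal value at year 4: TV = D_4×(1+g_2)/(r−g_2) = 10306.25800/0.082 = 125686.07315
P_0 = D_1/(1+r)^1 + D_2/(1+r)^2 + D_3/(1+r)^3 + D_4/(1+r)^4 + TV/(1+r)^4
    = 4734.60457 + 5071.60191 + 5432.58587 + 5819.26378 + 74940.76281 = 95998.81894

£95998.82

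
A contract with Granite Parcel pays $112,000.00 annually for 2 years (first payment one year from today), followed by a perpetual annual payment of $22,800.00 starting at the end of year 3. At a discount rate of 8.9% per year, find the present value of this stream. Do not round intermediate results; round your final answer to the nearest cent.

PV of 2-year annuity: $112,000.00 × [1 − (1+0.089)^−2] / 0.089 = 197288.01497
Perpetuity value at year 2: $22,800.00 / 0.089 = 256179.77528
PV of perpetuity: 256179.77528 / (1+0.089)^2 = 216017.57223
Total PV = 197288.01497 + 216017.57223 = 413305.58720

$413305.59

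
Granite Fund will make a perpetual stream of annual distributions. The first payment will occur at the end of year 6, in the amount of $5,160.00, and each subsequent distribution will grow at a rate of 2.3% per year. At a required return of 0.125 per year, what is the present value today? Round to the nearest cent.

Value at end of year 5: C₁ / (r − g) = $5,160.00 / (0.125 − 0.023) = $50,588.2353
Discount to today: PV = $50,588.2353 / (1 + 0.125)^5 = $50,588.2353 / 1.802032 = $28,072.88

$28072.88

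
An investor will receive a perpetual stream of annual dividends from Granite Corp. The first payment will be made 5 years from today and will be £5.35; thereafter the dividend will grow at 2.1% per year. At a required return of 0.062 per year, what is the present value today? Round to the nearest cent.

Value at end of year 4: C₁ / (r − g) = £5.35 / (0.062 − 0.021) = £130.4878
Discount to today: PV = £130.4878 / (1 + 0.062)^4 = £130.4878 / 1.272032 = £102.58

£102.58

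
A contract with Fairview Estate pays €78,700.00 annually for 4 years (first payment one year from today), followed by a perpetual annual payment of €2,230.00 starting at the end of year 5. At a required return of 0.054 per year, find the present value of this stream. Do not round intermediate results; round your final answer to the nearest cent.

€309954.46

PV of 4-year annuity: €78,700.00 × [1 − (1+0.054)^−4] / 0.054 = 276492.70658
Perpetuity value at year 4: €2,230.00 / 0.054 = 41296.29630
PV of perpetuity: 41296.29630 / (1+0.054)^4 = 33461.75074
Total PV = 276492.70658 + 33461.75074 = 309954.45731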